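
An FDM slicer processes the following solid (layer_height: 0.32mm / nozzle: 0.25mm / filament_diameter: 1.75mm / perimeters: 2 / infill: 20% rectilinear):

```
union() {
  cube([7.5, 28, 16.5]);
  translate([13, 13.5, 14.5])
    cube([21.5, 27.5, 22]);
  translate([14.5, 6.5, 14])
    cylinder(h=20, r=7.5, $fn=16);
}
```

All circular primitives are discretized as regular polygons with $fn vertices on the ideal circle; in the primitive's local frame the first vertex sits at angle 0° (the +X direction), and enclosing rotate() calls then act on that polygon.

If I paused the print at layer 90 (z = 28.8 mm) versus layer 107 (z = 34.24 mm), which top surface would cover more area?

layer 90 (z = 28.8 mm)

Layer 90 (z = 28.8): the cube is absent (z outside [0, 16.5]); the 21.5×27.5 cube at (13, 13.5) contributes its full rectangle (area 591.25 mm²); the r=7.5 cylinder at (14.5, 6.5) contributes a regular 16-gon of circumradius 7.5 (area = (16/2)·7.500²·sin(360°/16) = 172.21 mm²); Combining (union): the regions partially overlap — summed areas 763.46 mm² minus the doubly-counted overlap 1.15 mm² gives 762.30 mm² — area = 762.30 mm². So its area = 762.30 mm². Layer 107 (z = 34.24): the cube is not intersected at this z (z outside [0, 16.5]); the cube at (13, 13.5) is present — its section is the full 21.5×27.5 rectangle (area 591.25 mm²); the cylinder at (14.5, 6.5) is absent (z outside [14, 34]); Taking the union: only the 21.5×27.5 cube at (13, 13.5) is present, so the union is just that shape — area = 591.25 mm². So its area = 591.25 mm². Layer 90 is larger (762.30 vs 591.25 mm²).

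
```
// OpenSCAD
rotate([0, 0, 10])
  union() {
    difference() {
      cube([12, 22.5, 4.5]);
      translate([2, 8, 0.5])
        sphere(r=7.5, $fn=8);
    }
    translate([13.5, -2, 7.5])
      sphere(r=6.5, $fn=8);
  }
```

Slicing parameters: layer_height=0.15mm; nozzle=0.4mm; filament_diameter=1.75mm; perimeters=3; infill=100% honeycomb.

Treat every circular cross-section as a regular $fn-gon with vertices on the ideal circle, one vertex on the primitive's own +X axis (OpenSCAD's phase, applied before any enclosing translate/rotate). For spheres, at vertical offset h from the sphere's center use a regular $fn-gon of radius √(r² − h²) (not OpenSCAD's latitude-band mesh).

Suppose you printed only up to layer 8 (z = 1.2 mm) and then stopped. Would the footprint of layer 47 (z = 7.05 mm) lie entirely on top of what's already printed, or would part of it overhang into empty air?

part overhangs

Compare the two slices. At z = 1.2: the cube is present — its section is the full 12×22.5 rectangle (area 270.00 mm²); the r=7.5 sphere at (2, 8) slices to a regular 8-gon of circumradius 7.467 (√(r²−h²) with h=0.7 from center) (area = (8/2)·7.467²·sin(360°/8) = 157.71 mm²); Subtracting the remaining from the first: starting from the 12×22.5 cube (270.00 mm²), the r=7.5 sphere at (2, 8) partially overlaps it — only the 107.07 mm² overlap (of its 157.71 mm²) is removed, clipping the outline — area = 162.93 mm²; the r=6.5 sphere at (13.5, -2) slices to a regular 8-gon of circumradius 1.600 (√(r²−h²) with h=6.3 from center) (area = (8/2)·1.600²·sin(360°/8) = 7.24 mm²); Taking the union: the 2 present regions are separate (no shared area or edge), so areas and boundary lengths simply add and each stays a separate island — area = 170.17 mm²; (whole slice rotated 10° about Z — lengths, areas and connectivity unchanged). At z = 7.05: the cube is not intersected at this z (z outside [0, 4.5]); the r=7.5 sphere at (2, 8) slices to a regular 8-gon of circumradius 3.653 (√(r²−h²) with h=6.55 from center) (area = (8/2)·3.653²·sin(360°/8) = 37.75 mm²); After the difference (first − rest): the first operand is absent here, so nothing remains; the sphere at (13.5, -2): section is a regular 8-gon, circumradius = √(r²−h²) = √(6.5²−0.45²) = 6.484 (area = (8/2)·6.484²·sin(360°/8) = 118.93 mm²); Combining (union): only the r=6.5 sphere at (13.5, -2) is present, so the union is just that shape — area = 118.93 mm²; (whole slice rotated 10° about Z — lengths, areas and connectivity unchanged). Checking containment: at z = 7.05 the cross-section extends beyond the z = 1.2 cross-section by about 100.36 mm².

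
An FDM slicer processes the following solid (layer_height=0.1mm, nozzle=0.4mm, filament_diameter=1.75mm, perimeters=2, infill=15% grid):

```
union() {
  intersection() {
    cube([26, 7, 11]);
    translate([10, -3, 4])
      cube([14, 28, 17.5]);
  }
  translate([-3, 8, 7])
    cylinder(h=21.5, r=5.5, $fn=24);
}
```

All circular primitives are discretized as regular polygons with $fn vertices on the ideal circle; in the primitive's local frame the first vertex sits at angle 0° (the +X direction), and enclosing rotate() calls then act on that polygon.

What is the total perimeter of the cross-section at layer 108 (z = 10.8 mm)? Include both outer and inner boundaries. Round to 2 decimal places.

76.46 mm

At z = 10.8 mm: the 26×7 cube contributes its full rectangle (perimeter 66.00 mm); the 14×28 cube at (10, -3) contributes its full rectangle (perimeter 84.00 mm); Keeping only the common overlap: the 14×28 cube at (10, -3) partially overlaps the 26×7 cube; clipping to the common part keeps 98.00 mm² — boundary = 42.00 mm; the r=5.5 cylinder at (-3, 8) contributes a regular 24-gon of circumradius 5.5 (perimeter = 2·24·5.500·sin(180°/24) = 34.46 mm); Combining (union): the 2 present regions are separate (no shared area or edge), so areas and boundary lengths simply add and each stays a separate island — boundary = 76.46 mm. Overall, the cross-section has 2 separate islands. Total boundary length (outer) = 76.46 mm.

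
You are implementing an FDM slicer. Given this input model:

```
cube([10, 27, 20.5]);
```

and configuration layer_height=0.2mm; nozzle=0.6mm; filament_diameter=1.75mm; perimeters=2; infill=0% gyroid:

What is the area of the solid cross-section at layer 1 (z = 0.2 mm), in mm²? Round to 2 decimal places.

At z = 0.2 mm: the cube is present — its section is the full 10×27 rectangle (area 270.00 mm²). Overall, the cross-section is a single solid region. Net area = 270.00 mm².

270.00 mm²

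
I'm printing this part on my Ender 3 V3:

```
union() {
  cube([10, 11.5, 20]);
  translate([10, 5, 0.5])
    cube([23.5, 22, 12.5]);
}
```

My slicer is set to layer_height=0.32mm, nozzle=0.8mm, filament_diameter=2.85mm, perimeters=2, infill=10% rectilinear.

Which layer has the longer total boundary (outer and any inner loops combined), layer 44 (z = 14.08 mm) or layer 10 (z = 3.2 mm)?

layer 10 (z = 3.2 mm)

Layer 44 (z = 14.08): the cube is present — its section is the full 10×11.5 rectangle (perimeter 43.00 mm); the cube at (10, 5) is absent (z outside [0.5, 13]); Merging all regions: only the 10×11.5 cube is present, so the union is just that shape — boundary = 43.00 mm. So its perimeter = 43.00 mm. Layer 10 (z = 3.2): the cube is present — its section is the full 10×11.5 rectangle (perimeter 43.00 mm); the cube at (10, 5) (footprint 23.5×22) is included at this height (perimeter 91.00 mm); Combining (union): the 2 present regions share edge segments without overlapping in area, so areas simply add but the touching pieces fuse into one outline (the shared edge portions become interior and drop out of the boundary) — boundary = 121.00 mm. So its perimeter = 121.00 mm. Layer 10 is larger (121.00 vs 43.00 mm).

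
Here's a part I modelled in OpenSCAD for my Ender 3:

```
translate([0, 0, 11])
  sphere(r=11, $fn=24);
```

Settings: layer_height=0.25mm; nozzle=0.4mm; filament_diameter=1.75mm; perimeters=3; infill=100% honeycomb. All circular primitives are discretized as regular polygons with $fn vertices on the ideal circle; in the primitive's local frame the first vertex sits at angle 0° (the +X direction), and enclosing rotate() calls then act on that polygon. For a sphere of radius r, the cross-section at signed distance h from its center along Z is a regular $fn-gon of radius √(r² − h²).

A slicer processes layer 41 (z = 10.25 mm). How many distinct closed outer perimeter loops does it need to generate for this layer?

1

At z = 10.25 mm: the sphere: section is a regular 24-gon, circumradius = √(r²−h²) = √(11²−0.75²) = 10.974. The result has 1 disconnected region.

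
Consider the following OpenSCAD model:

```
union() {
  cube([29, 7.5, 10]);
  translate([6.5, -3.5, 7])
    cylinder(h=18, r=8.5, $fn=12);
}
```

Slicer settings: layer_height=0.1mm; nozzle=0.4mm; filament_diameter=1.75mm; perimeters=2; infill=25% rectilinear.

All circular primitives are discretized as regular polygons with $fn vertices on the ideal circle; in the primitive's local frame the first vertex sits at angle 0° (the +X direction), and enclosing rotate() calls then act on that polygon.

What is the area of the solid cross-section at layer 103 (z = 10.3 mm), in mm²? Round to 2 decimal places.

216.75 mm²

At z = 10.3 mm: the cube is absent (z outside [0, 10]); the r=8.5 cylinder at (6.5, -3.5) contributes a regular 12-gon of circumradius 8.5 (area = (12/2)·8.500²·sin(360°/12) = 216.75 mm²); Merging all regions: only the r=8.5 cylinder at (6.5, -3.5) is present, so the union is just that shape — area = 216.75 mm². Overall, the cross-section is a single solid region. Net area = 216.75 mm².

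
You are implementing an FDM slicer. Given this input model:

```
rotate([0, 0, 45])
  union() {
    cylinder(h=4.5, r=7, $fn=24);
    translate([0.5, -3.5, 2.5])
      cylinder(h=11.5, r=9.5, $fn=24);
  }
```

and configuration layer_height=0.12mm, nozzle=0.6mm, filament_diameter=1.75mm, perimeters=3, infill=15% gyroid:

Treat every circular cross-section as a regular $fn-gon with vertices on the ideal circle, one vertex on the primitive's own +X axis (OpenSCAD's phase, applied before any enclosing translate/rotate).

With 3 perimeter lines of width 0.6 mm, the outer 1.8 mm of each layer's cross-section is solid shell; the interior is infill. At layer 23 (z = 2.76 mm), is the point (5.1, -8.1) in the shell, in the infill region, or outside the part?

At z = 2.76 mm: the r=7 cylinder contributes a regular 24-gon of circumradius 7; the cylinder at (0.5, -3.5): section is a regular 24-gon, circumradius r=9.5; Merging all regions: the regions partially overlap (shared area 143.34 mm²), so overlapping operands fuse into one piece — 1 connected region; (whole slice rotated 45° about Z — lengths, areas and connectivity unchanged). Overall, the cross-section is a single solid region. Undo the 45° rotation: the query point maps to (-2.121, -9.334) in the un-rotated model frame. The nearest boundary edge runs (-1.96, -12.68)→(-4.25, -11.73); distance from the point to it = 3.03 mm. The point is inside the cross-section and 3.03 mm from the nearest boundary — more than the 1.8 mm shell width (3 × 0.6), so it's in the infill interior.

infill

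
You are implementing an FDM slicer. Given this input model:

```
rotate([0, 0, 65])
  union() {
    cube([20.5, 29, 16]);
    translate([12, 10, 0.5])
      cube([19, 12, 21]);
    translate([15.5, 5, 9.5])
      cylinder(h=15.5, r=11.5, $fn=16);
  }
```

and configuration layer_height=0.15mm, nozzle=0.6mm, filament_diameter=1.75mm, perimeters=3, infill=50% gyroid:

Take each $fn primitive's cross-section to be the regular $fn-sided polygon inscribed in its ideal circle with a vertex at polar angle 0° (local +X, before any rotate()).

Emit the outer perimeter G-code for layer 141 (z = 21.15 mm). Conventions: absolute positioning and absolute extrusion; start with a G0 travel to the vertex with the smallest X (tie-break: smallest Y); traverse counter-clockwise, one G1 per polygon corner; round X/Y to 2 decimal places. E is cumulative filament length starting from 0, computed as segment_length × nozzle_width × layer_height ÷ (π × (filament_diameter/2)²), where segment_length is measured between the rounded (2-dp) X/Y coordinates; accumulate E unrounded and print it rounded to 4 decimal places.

G0 X-14.87 Y20.17 Z21.15
G1 X-9.25 Y17.55 E0.2320
G1 X-9.47 Y16.66 E0.2663
G1 X-8.79 Y12.23 E0.4340
G1 X-6.46 Y8.39 E0.6021
G1 X-2.84 Y5.74 E0.7700
G1 X1.52 Y4.67 E0.9379
G1 X5.95 Y5.35 E1.1056
G1 X9.79 Y7.68 E1.2737
G1 X12.44 Y11.30 E1.4416
G1 X13.51 Y15.66 E1.6096
G1 X12.83 Y20.09 E1.7773
G1 X10.50 Y23.93 E1.9453
G1 X6.88 Y26.58 E2.1132
G1 X2.52 Y27.65 E2.2812
G1 X1.81 Y27.54 E2.3081
G1 X4.04 Y32.32 E2.5054
G1 X-6.84 Y37.39 E2.9545
G1 X-14.87 Y20.17 E3.6655

At z = 21.15 mm: the cube is not intersected at this z (z outside [0, 16]); the 19×12 cube at (12, 10) contributes its full rectangle; the cylinder at (15.5, 5): section is a regular 16-gon, circumradius r=11.5; Combining (union): the regions partially overlap (shared area 67.82 mm²), so overlapping operands fuse into one piece — 1 connected region; (rotated 65° about Z; rotation is an isometry so areas/perimeters/island counts are preserved). The outline is a single polygon with 18 vertices. Extrusion per mm of travel: 0.6 × 0.15 / (π × 0.875²) = 0.037418. Accumulating E over each segment gives final E = 3.6655.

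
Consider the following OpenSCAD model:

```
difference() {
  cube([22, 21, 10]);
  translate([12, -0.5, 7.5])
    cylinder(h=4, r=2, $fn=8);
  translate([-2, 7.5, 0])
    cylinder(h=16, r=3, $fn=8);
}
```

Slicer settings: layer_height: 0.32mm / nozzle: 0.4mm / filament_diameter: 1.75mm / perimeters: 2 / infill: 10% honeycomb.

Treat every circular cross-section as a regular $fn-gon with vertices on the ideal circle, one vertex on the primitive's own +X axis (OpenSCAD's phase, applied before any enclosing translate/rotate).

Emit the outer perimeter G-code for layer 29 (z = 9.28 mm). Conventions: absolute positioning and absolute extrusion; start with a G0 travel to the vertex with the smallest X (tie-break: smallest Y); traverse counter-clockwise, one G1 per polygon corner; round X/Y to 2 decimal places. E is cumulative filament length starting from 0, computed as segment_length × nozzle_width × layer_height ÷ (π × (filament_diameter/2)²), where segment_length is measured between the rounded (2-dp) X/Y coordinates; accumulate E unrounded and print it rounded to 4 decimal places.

G0 X0.00 Y0.00 Z9.28
G1 X10.21 Y0.00 E0.5433
G1 X10.59 Y0.91 E0.5958
G1 X12.00 Y1.50 E0.6772
G1 X13.41 Y0.91 E0.7585
G1 X13.79 Y0.00 E0.8110
G1 X22.00 Y0.00 E1.2479
G1 X22.00 Y21.00 E2.3654
G1 X0.00 Y21.00 E3.5362
G1 X0.00 Y9.67 E4.1391
G1 X0.12 Y9.62 E4.1460
G1 X1.00 Y7.50 E4.2682
G1 X0.12 Y5.38 E4.3903
G1 X0.00 Y5.33 E4.3973
G1 X0.00 Y0.00 E4.6809

At z = 9.28 mm: the cube (footprint 22×21) is included at this height; the r=2 cylinder at (12, -0.5) gives a regular 8-gon of circumradius 2 (constant along its height); the r=3 cylinder at (-2, 7.5) gives a regular 8-gon of circumradius 3 (constant along its height); Taking the first minus the rest: starting from the 22×21 cube, the r=2 cylinder at (12, -0.5) partially overlaps it — only the 3.76 mm² overlap (of its 11.31 mm²) is removed, clipping the outline; the r=3 cylinder at (-2, 7.5) partially overlaps it — only the 2.38 mm² overlap (of its 25.46 mm²) is removed, clipping the outline — 1 connected region. The outline is a single polygon with 14 vertices. Extrusion per mm of travel: 0.4 × 0.32 / (π × 0.875²) = 0.053216. Accumulating E over each segment gives final E = 4.6809.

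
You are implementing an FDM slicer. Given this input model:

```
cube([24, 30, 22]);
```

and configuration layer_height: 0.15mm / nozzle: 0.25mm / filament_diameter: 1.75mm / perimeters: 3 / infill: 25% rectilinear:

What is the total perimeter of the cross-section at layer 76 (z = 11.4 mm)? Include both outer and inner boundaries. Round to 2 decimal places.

108.00 mm

At z = 11.4 mm: the cube is present — its section is the full 24×30 rectangle (perimeter 108.00 mm). Overall, the cross-section is a single solid region. Total boundary length (outer) = 108.00 mm.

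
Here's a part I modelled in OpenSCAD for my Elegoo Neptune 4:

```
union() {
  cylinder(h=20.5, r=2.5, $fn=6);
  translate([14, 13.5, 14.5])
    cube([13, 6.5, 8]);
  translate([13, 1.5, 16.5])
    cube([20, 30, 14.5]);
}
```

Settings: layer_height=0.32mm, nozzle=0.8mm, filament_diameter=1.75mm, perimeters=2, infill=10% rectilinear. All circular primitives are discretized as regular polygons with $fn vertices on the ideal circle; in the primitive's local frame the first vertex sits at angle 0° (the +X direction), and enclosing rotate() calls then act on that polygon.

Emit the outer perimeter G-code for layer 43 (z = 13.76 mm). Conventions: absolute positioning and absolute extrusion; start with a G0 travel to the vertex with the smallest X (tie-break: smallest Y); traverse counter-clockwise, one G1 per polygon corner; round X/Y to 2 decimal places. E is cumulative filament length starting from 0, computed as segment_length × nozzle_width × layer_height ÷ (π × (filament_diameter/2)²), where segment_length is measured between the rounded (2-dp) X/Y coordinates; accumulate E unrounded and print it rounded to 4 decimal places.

G0 X-2.50 Y0.00 Z13.76
G1 X-1.25 Y-2.17 E0.2665
G1 X1.25 Y-2.17 E0.5326
G1 X2.50 Y0.00 E0.7992
G1 X1.25 Y2.17 E1.0657
G1 X-1.25 Y2.17 E1.3318
G1 X-2.50 Y0.00 E1.5983

At z = 13.76 mm: the cylinder: section is a regular 6-gon, circumradius r=2.5; the cube at (14, 13.5) does not reach this height (z outside [14.5, 22.5]); the cube at (13, 1.5) is absent (z outside [16.5, 31]); Merging all regions: only the r=2.5 cylinder is present, so the union is just that shape — 1 connected region. The outline is a single polygon with 6 vertices. Extrusion per mm of travel: 0.8 × 0.32 / (π × 0.875²) = 0.106432. Accumulating E over each segment gives final E = 1.5983.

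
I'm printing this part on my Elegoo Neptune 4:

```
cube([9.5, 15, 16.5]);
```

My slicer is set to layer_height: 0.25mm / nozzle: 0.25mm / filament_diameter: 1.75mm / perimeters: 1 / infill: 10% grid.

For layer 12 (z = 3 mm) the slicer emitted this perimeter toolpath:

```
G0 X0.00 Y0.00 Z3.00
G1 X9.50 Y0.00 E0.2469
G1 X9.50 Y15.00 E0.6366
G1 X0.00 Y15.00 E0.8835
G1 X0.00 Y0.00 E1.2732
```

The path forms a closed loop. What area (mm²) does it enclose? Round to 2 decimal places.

Apply the shoelace formula to the sequence of (X, Y) vertices; enclosed area = 142.50 mm².

142.50 mm²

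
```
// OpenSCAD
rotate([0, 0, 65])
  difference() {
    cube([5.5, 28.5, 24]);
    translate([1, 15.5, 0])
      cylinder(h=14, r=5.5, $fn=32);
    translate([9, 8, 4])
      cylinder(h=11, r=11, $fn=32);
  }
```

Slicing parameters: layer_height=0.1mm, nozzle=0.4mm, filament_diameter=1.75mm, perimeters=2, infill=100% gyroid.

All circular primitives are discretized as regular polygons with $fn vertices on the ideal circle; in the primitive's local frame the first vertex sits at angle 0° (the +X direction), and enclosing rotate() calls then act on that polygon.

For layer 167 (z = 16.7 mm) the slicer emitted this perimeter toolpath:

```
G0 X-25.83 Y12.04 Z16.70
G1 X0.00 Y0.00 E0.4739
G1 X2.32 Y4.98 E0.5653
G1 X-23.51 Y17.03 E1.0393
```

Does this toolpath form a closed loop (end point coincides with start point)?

Start point (G0): (-25.83, 12.04). End point (last G1): the path does not return to the start — open.

no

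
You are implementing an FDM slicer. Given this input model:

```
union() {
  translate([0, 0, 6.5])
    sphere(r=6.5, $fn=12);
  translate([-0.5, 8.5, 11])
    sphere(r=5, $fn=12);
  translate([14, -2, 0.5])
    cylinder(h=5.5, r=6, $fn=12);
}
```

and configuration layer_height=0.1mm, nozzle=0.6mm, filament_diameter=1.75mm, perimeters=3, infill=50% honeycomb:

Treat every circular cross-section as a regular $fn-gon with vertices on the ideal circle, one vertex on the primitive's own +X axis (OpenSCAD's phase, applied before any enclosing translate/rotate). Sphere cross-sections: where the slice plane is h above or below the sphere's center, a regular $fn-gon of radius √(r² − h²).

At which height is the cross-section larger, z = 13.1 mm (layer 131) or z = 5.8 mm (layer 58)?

Layer 131 (z = 13.1): the sphere does not reach this height (|z−center|=6.600 > r=6.5); the r=5 sphere at (-0.5, 8.5) slices to a regular 12-gon of circumradius 4.538 (√(r²−h²) with h=2.1 from center) (area = (12/2)·4.538²·sin(360°/12) = 61.77 mm²); the cylinder at (14, -2) does not reach this height (z outside [0.5, 6]); Combining (union): only the r=5 sphere at (-0.5, 8.5) is present, so the union is just that shape — area = 61.77 mm². So its area = 61.77 mm². Layer 58 (z = 5.8): the sphere: section is a regular 12-gon, circumradius = √(r²−h²) = √(6.5²−0.7²) = 6.462 (area = (12/2)·6.462²·sin(360°/12) = 125.28 mm²); the sphere at (-0.5, 8.5) is not intersected at this z (|z−center|=5.200 > r=5); the r=6 cylinder at (14, -2) gives a regular 12-gon of circumradius 6 (constant along its height) (area = (12/2)·6.000²·sin(360°/12) = 108.00 mm²); Merging all regions: the 2 present regions are separate (no shared area or edge), so areas and boundary lengths simply add and each stays a separate island — area = 233.28 mm². So its area = 233.28 mm². Layer 58 is larger (233.28 vs 61.77 mm²).

layer 58 (z = 5.8 mm)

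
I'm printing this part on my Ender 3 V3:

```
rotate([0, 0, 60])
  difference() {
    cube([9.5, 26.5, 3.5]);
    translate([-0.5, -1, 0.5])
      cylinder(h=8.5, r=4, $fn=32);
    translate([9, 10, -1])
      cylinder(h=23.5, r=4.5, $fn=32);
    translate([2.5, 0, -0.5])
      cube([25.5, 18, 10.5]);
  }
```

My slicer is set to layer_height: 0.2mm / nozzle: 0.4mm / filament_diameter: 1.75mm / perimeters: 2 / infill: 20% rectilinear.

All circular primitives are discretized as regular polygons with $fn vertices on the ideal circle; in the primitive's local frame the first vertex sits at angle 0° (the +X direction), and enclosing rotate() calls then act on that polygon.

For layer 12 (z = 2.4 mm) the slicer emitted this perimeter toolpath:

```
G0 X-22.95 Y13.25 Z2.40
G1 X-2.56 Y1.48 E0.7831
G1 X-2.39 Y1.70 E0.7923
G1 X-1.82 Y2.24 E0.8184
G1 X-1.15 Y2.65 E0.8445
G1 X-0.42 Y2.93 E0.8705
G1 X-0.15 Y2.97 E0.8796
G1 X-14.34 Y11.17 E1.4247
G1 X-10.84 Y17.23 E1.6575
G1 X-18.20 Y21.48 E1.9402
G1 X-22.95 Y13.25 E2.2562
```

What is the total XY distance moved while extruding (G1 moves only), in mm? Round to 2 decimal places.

Sum the Euclidean lengths of each G1 segment: total = 67.84 mm.

67.84 mm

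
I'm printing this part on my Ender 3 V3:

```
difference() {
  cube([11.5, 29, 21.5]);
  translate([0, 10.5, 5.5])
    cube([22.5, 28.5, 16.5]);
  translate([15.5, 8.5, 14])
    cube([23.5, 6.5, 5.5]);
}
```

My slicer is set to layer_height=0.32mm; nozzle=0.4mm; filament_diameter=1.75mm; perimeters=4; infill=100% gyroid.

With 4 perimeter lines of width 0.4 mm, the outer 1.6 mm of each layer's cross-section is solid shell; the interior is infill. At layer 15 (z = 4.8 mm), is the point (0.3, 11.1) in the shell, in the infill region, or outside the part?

At z = 4.8 mm: the cube is present — its section is the full 11.5×29 rectangle; the cube at (0, 10.5) is absent (z outside [5.5, 22]); the cube at (15.5, 8.5) does not reach this height (z outside [14, 19.5]); Taking the first minus the rest: none of the subtracted shapes is present at this height, so the 11.5×29 cube is unchanged — 1 connected region. Overall, the cross-section is a single solid region. The nearest boundary edge runs (0.00, 29.00)→(0.00, 0.00); distance from the point to it = 0.30 mm. The point is inside the cross-section, 0.30 mm from the nearest boundary — within the 1.6 mm shell band (4 × 0.4).

shell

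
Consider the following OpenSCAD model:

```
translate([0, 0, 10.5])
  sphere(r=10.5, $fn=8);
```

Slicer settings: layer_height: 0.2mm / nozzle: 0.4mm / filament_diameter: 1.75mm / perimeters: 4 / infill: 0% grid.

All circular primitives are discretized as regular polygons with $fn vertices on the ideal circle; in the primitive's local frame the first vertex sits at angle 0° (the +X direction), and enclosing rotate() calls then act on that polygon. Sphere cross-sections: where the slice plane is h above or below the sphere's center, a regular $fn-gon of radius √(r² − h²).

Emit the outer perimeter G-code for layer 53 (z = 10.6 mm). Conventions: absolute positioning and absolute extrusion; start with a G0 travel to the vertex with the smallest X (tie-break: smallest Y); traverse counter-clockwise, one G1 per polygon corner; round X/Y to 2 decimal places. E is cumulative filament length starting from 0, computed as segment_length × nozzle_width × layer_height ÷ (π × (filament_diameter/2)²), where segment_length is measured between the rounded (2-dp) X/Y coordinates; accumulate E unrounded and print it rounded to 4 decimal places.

At z = 10.6 mm: the r=10.5 sphere contributes a regular 8-gon of circumradius √(10.5²−0.1²) = 10.500. The outline is a single polygon with 8 vertices. Extrusion per mm of travel: 0.4 × 0.2 / (π × 0.875²) = 0.033260. Accumulating E over each segment gives final E = 2.1377.

G0 X-10.50 Y0.00 Z10.60
G1 X-7.42 Y-7.42 E0.2672
G1 X0.00 Y-10.50 E0.5344
G1 X7.42 Y-7.42 E0.8016
G1 X10.50 Y0.00 E1.0688
G1 X7.42 Y7.42 E1.3360
G1 X0.00 Y10.50 E1.6032
G1 X-7.42 Y7.42 E1.8704
G1 X-10.50 Y0.00 E2.1377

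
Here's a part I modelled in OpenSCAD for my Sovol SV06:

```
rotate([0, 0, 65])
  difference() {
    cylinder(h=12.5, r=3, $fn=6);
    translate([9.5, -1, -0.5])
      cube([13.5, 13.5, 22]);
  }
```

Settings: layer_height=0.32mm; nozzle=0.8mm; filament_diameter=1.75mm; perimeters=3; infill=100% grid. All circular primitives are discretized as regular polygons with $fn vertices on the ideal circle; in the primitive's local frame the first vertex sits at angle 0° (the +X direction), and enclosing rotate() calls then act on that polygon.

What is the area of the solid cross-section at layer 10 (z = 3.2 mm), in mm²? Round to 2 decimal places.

23.38 mm²

At z = 3.2 mm: the r=3 cylinder gives a regular 6-gon of circumradius 3 (constant along its height) (area = (6/2)·3.000²·sin(360°/6) = 23.38 mm²); the 13.5×13.5 cube at (9.5, -1) contributes its full rectangle (area 182.25 mm²); Taking the first minus the rest: starting from the r=3 cylinder (23.38 mm²), the 13.5×13.5 cube at (9.5, -1) misses the remaining region (no effect) — area = 23.38 mm²; (whole slice rotated 65° about Z — lengths, areas and connectivity unchanged). Overall, the cross-section is a single solid region. Net area = 23.38 mm².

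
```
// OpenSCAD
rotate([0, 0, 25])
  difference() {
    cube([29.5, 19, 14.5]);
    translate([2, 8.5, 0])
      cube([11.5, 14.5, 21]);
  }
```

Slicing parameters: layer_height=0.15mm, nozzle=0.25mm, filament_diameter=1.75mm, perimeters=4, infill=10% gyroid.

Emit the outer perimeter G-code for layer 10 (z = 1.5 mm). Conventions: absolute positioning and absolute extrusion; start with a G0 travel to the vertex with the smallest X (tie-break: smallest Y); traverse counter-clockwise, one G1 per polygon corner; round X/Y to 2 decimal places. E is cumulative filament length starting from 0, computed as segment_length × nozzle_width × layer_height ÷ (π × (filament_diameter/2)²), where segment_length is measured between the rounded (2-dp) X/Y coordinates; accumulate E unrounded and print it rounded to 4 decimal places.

At z = 1.5 mm: the cube (footprint 29.5×19) is included at this height; the cube at (2, 8.5) is present — its section is the full 11.5×14.5 rectangle; Subtracting the remaining from the first: starting from the 29.5×19 cube, the 11.5×14.5 cube at (2, 8.5) partially overlaps it — only the 120.75 mm² overlap (of its 166.75 mm²) is removed, clipping the outline — 1 connected region; (rotated 25° about Z; rotation is an isometry so areas/perimeters/island counts are preserved). The outline is a single polygon with 8 vertices. Extrusion per mm of travel: 0.25 × 0.15 / (π × 0.875²) = 0.015591. Accumulating E over each segment gives final E = 1.8398.

G0 X-8.03 Y17.22 Z1.50
G1 X0.00 Y0.00 E0.2962
G1 X26.74 Y12.47 E0.7562
G1 X18.71 Y29.69 E1.0525
G1 X4.21 Y22.93 E1.3019
G1 X8.64 Y13.41 E1.4656
G1 X-1.78 Y8.55 E1.6448
G1 X-6.22 Y18.07 E1.8086
G1 X-8.03 Y17.22 E1.8398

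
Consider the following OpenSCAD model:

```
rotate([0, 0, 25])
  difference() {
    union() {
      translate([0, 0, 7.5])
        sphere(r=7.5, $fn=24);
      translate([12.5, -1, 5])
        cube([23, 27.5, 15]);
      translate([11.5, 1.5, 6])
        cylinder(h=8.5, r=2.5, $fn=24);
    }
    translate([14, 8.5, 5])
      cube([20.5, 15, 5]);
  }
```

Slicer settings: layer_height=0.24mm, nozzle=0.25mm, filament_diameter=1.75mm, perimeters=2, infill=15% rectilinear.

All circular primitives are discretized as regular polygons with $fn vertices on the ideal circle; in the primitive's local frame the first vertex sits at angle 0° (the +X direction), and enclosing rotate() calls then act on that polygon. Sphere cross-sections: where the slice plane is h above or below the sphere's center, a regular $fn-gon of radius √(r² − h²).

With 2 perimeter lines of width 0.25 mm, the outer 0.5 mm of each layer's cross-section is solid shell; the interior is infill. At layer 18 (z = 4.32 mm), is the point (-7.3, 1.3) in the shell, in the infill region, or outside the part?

At z = 4.32 mm: the r=7.5 sphere contributes a regular 24-gon of circumradius √(7.5²−3.18²) = 6.792; the cube at (12.5, -1) is not intersected at this z (z outside [5, 20]); the cylinder at (11.5, 1.5) does not reach this height (z outside [6, 14.5]); Merging all regions: only the r=7.5 sphere is present, so the union is just that shape — 1 connected region; the cube at (14, 8.5) does not reach this height (z outside [5, 10]); Subtracting the remaining from the first: none of the subtracted shapes is present at this height, so the result so far is unchanged — 1 connected region; (rotated 25° about Z; rotation is an isometry so areas/perimeters/island counts are preserved). Overall, the cross-section is a single solid region. Undo the 25° rotation: the query point maps to (-6.067, 4.263) in the un-rotated model frame. The nearest boundary edge runs (-4.80, 4.80)→(-5.88, 3.40); distance from the point to it = 0.67 mm. The point is not inside any of the regions above, so it lies outside the cross-section (0.67 mm from the nearest boundary).

outside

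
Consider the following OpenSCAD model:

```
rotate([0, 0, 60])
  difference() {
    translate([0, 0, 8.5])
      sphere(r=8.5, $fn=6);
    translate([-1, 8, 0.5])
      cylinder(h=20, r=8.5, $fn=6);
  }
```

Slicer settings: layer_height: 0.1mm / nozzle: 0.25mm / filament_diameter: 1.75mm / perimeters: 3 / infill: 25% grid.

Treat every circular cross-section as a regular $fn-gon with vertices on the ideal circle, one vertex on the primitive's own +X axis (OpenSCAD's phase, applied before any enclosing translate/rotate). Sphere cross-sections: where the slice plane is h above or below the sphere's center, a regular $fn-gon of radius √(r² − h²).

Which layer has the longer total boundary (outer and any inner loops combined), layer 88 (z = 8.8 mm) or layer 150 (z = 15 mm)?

Layer 88 (z = 8.8): the sphere: section is a regular 6-gon, circumradius = √(r²−h²) = √(8.5²−0.3²) = 8.495 (perimeter = 2·6·8.495·sin(180°/6) = 50.97 mm); the r=8.5 cylinder at (-1, 8) contributes a regular 6-gon of circumradius 8.5 (perimeter = 2·6·8.500·sin(180°/6) = 51.00 mm); After the difference (first − rest): starting from the r=8.5 sphere, the r=8.5 cylinder at (-1, 8) partially overlaps it — only the 69.25 mm² overlap (of its 187.71 mm²) is removed, clipping the outline — boundary = 50.96 mm; (whole slice rotated 60° about Z — lengths, areas and connectivity unchanged). So its perimeter = 50.96 mm. Layer 150 (z = 15): the sphere: section is a regular 6-gon, circumradius = √(r²−h²) = √(8.5²−6.5²) = 5.477 (perimeter = 2·6·5.477·sin(180°/6) = 32.86 mm); the cylinder at (-1, 8): section is a regular 6-gon, circumradius r=8.5 (perimeter = 2·6·8.500·sin(180°/6) = 51.00 mm); Taking the first minus the rest: starting from the r=8.5 sphere, the r=8.5 cylinder at (-1, 8) partially overlaps it — only the 30.71 mm² overlap (of its 187.71 mm²) is removed, clipping the outline — boundary = 29.98 mm; (whole slice rotated 60° about Z — lengths, areas and connectivity unchanged). So its perimeter = 29.98 mm. Layer 88 is larger (50.96 vs 29.98 mm).

layer 88 (z = 8.8 mm)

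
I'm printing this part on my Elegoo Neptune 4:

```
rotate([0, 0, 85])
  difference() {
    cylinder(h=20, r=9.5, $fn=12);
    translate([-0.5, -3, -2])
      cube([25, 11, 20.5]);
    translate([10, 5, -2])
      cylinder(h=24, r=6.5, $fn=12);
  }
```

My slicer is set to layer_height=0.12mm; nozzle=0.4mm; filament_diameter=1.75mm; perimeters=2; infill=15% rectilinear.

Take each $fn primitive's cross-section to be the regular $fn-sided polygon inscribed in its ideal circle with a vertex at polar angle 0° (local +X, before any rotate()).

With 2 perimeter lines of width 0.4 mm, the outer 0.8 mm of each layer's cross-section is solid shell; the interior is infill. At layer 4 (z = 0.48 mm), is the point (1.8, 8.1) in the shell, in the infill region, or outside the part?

outside

At z = 0.48 mm: the r=9.5 cylinder gives a regular 12-gon of circumradius 9.5 (constant along its height); the cube at (-0.5, -3) is present — its section is the full 25×11 rectangle; the r=6.5 cylinder at (10, 5) contributes a regular 12-gon of circumradius 6.5; After the difference (first − rest): starting from the r=9.5 cylinder, the 25×11 cube at (-0.5, -3) partially overlaps it — only the 96.35 mm² overlap (of its 275.00 mm²) is removed, clipping the outline; the r=6.5 cylinder at (10, 5) partially overlaps it — only the 0.14 mm² overlap (of its 126.75 mm²) is removed, clipping the outline — 1 connected region; (whole slice rotated 85° about Z — lengths, areas and connectivity unchanged). Overall, the cross-section is a single solid region. Undo the 85° rotation: the query point maps to (8.226, -1.087) in the un-rotated model frame. The nearest boundary edge runs (-0.50, -3.00)→(8.70, -3.00); distance from the point to it = 1.91 mm. The point is not inside any of the regions above, so it lies outside the cross-section (1.91 mm from the nearest boundary).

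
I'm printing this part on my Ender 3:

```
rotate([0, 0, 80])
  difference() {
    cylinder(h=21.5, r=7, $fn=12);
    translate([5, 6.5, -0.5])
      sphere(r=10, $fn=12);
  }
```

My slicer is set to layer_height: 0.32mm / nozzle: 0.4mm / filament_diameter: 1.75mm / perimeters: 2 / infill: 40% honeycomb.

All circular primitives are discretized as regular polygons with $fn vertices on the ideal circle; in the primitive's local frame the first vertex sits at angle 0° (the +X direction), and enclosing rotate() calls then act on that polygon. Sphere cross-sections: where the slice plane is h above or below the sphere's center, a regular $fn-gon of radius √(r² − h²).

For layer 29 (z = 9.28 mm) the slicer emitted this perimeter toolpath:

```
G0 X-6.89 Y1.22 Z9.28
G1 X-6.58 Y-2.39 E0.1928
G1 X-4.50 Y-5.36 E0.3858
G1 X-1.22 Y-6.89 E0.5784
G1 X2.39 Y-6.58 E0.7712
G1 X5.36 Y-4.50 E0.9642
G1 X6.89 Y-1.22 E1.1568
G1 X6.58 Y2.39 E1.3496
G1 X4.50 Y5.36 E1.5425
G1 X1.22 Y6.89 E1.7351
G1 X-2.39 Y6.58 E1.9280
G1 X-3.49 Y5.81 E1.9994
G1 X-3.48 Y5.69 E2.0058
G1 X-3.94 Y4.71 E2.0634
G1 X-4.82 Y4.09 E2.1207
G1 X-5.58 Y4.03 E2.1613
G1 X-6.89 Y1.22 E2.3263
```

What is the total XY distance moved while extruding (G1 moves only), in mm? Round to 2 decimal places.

Sum the Euclidean lengths of each G1 segment: total = 43.71 mm.

43.71 mm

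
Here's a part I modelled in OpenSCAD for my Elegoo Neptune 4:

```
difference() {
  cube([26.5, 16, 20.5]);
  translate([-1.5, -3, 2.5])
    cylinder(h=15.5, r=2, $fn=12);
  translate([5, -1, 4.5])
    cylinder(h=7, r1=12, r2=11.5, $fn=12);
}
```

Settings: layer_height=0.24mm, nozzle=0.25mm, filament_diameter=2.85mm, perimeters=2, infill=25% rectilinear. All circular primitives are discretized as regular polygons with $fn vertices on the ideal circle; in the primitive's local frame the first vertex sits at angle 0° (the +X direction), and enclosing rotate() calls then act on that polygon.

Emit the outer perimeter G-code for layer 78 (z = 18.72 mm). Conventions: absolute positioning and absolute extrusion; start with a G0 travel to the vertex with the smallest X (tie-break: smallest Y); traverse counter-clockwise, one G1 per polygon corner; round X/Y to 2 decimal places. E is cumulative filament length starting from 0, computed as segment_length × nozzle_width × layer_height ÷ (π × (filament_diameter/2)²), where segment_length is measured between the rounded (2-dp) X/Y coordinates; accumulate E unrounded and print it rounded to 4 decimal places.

At z = 18.72 mm: the cube (footprint 26.5×16) is included at this height; the cylinder at (-1.5, -3) does not reach this height (z outside [2.5, 18]); the cone at (5, -1) is not intersected at this z (z outside [4.5, 11.5]); After the difference (first − rest): none of the subtracted shapes is present at this height, so the 26.5×16 cube is unchanged — 1 connected region. The outline is a single polygon with 4 vertices. Extrusion per mm of travel: 0.25 × 0.24 / (π × 1.425²) = 0.009405. Accumulating E over each segment gives final E = 0.7994.

G0 X0.00 Y0.00 Z18.72
G1 X26.50 Y0.00 E0.2492
G1 X26.50 Y16.00 E0.3997
G1 X0.00 Y16.00 E0.6490
G1 X0.00 Y0.00 E0.7994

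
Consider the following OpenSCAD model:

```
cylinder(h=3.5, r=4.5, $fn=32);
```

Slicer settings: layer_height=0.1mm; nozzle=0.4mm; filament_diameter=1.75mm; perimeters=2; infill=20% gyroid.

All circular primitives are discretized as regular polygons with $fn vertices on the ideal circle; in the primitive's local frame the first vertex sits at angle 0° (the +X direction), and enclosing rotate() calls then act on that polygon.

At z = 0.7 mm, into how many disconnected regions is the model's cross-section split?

1

At z = 0.7 mm: the cylinder: section is a regular 32-gon, circumradius r=4.5. The result has 1 disconnected region.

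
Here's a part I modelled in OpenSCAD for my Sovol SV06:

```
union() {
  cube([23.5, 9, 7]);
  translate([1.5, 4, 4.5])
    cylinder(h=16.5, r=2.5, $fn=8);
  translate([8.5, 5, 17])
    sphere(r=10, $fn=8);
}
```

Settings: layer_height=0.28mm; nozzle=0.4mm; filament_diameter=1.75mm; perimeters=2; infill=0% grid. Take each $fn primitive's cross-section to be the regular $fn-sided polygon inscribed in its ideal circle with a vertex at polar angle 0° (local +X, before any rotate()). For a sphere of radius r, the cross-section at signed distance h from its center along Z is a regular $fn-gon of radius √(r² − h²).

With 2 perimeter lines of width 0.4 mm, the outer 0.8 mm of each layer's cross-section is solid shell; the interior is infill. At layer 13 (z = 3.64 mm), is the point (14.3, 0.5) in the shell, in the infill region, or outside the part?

At z = 3.64 mm: the cube is present — its section is the full 23.5×9 rectangle; the cylinder at (1.5, 4) is absent (z outside [4.5, 21]); the sphere at (8.5, 5) is not intersected at this z (|z−center|=13.360 > r=10); Combining (union): only the 23.5×9 cube is present, so the union is just that shape — 1 connected region. Overall, the cross-section is a single solid region. The nearest boundary edge runs (0.00, 0.00)→(23.50, 0.00); distance from the point to it = 0.50 mm. The point is inside the cross-section, 0.50 mm from the nearest boundary — within the 0.8 mm shell band (2 × 0.4).

shell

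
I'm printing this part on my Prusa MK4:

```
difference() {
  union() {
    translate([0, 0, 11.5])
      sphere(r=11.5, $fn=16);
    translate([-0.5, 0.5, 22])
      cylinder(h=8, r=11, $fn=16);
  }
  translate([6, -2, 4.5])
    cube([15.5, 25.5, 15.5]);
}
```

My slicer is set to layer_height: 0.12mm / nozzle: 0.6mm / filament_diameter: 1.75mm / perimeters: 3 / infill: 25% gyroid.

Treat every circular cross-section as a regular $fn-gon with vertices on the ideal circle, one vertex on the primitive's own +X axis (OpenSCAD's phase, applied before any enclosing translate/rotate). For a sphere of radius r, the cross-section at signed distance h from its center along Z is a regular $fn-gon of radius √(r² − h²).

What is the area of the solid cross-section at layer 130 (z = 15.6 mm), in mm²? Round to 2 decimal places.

At z = 15.6 mm: the r=11.5 sphere contributes a regular 16-gon of circumradius √(11.5²−4.1²) = 10.744 (area = (16/2)·10.744²·sin(360°/16) = 353.42 mm²); the cylinder at (-0.5, 0.5) does not reach this height (z outside [22, 30]); Taking the union: only the r=11.5 sphere is present, so the union is just that shape — area = 353.42 mm²; the cube at (6, -2) (footprint 15.5×25.5) is included at this height (area 395.25 mm²); Subtracting the remaining from the first: starting from that combined region (353.42 mm²), the 15.5×25.5 cube at (6, -2) partially overlaps it — only the 37.40 mm² overlap (of its 395.25 mm²) is removed, clipping the outline — area = 316.02 mm². Overall, the cross-section is a single solid region. Net area = 316.02 mm².

316.02 mm²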